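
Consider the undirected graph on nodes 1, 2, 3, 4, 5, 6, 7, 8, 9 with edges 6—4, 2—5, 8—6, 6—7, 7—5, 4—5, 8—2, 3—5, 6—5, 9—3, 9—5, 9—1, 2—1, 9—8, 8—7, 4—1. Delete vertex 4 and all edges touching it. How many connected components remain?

1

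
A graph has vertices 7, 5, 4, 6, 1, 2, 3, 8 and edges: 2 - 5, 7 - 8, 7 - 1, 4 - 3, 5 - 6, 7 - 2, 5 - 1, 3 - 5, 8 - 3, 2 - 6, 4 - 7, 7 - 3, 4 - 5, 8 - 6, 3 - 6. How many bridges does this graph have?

0

The edges on the cycle 7-8-3-7 are not bridges since each lies on that cycle.
Every edge lies on some cycle, so there are no bridges.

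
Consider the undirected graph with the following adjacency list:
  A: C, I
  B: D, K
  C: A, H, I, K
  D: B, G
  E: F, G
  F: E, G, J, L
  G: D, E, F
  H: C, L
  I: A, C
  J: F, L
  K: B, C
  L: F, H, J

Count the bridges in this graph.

0

The edges on the cycle C-I-A-C are not bridges since each lies on that cycle.
Every edge lies on some cycle, so there are no bridges.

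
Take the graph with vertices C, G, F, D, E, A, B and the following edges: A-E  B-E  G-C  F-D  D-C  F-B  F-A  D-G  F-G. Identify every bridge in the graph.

none

The edges on the cycle F-B-E-A-F are not bridges since each lies on that cycle.
Every edge lies on some cycle, so there are no bridges.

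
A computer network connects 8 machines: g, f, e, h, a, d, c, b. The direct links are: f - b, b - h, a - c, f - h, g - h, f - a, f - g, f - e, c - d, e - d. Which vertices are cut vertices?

f

Removing f increases the component count from 1 to 2, so f is a cut vertex.
By contrast removing h leaves 1 component; it is not a cut vertex. No other vertex is a cut vertex either.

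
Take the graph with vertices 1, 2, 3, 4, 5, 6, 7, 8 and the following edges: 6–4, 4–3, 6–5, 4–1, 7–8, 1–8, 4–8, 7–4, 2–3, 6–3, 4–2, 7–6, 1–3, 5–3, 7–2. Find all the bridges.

none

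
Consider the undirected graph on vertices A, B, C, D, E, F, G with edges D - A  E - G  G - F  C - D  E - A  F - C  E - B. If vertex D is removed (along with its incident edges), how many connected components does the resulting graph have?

1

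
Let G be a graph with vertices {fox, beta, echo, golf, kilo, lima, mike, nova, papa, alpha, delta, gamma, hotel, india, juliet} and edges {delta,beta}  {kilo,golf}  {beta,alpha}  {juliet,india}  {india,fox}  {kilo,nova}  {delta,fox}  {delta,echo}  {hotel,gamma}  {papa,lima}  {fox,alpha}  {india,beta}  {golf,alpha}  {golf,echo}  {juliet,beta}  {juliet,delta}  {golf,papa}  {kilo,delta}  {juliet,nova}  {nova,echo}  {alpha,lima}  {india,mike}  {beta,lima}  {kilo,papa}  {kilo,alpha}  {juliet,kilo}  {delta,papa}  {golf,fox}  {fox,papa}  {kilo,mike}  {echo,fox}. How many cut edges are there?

The edges on the cycle juliet-kilo-nova-juliet are not bridges since each lies on that cycle.
But removing hotel-gamma disconnects hotel from gamma — this is a bridge.

1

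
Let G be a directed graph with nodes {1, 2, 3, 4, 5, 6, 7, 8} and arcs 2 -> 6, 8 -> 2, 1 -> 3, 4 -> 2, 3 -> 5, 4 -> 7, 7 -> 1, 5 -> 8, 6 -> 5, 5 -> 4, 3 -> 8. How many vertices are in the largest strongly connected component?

{1, 2, 3, 4, 5, 6, 7, 8} are all mutually reachable — one SCC of size 8.
The largest has 8 vertices.

8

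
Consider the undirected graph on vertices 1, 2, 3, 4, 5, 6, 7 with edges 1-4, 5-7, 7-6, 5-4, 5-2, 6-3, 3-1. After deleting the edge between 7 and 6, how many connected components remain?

1

7 and 6 are still connected via 7-5-4-1-3-6, so the component count stays at 1.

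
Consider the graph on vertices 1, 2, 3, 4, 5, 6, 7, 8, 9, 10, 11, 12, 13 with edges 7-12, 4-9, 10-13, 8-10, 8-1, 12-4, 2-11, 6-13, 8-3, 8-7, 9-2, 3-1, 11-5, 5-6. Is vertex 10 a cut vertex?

No

Deleting 10 leaves 1 component (was 1) (its neighbors 8, 13 remain connected to each other), so 10 is not a cut vertex.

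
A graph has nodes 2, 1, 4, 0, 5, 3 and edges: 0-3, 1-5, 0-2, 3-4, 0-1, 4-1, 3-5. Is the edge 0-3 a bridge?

After removing 0-3, the path 0-1-4-3 still connects them, so the edge is not a bridge.

No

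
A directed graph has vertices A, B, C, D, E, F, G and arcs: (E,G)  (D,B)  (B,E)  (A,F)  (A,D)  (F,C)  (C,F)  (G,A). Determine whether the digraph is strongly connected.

There is no directed path from F to G, so the graph is not strongly connected.

No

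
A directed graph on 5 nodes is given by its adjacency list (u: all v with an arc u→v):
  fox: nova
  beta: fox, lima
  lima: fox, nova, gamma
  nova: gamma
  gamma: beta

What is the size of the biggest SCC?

{fox, beta, lima, nova, gamma} are all mutually reachable — one SCC of size 5.
The largest has 5 vertices.

5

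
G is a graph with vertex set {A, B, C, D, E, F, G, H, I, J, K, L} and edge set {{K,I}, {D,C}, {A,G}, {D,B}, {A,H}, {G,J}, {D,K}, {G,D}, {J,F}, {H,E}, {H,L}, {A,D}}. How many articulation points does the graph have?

6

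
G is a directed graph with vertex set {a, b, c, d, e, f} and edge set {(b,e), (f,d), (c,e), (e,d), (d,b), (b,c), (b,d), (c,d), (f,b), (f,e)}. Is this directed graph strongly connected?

No

There is no directed path from e to f, so the graph is not strongly connected.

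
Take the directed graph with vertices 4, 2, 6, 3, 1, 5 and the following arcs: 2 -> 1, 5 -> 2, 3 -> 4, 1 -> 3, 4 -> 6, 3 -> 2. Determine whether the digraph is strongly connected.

No

There is no directed path from 1 to 5, so the graph is not strongly connected.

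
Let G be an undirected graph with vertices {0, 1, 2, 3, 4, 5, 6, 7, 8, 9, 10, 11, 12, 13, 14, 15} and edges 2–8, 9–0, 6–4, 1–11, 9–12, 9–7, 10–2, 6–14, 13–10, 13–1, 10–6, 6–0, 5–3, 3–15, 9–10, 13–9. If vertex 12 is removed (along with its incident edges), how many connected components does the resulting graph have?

With 12 gone, the remaining components are: {3, 5, 15}; {0, 1, 2, 4, 6, 7, 8, 9, 10, 11, 13, 14}.
That is 2 components.

2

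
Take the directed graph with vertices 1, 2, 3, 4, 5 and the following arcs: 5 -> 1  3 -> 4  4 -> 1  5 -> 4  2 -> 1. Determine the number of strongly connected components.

5

{4} is an SCC by itself.
{5} is an SCC by itself.
{1} is an SCC by itself.
{2} is an SCC by itself.
{3} is an SCC by itself.
That gives 5 strongly connected components.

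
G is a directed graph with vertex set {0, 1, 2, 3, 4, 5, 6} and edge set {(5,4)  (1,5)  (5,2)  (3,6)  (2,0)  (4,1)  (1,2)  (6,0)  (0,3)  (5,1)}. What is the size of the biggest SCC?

3

{1, 4, 5} are all mutually reachable — one SCC of size 3.
{0, 3, 6} are all mutually reachable — one SCC of size 3.
{2} is an SCC by itself.
The largest has 3 vertices.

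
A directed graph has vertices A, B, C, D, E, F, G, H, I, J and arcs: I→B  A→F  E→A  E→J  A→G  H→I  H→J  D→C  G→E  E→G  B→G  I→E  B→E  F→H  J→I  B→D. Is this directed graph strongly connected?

No

There is no directed path from C to F, so the graph is not strongly connected.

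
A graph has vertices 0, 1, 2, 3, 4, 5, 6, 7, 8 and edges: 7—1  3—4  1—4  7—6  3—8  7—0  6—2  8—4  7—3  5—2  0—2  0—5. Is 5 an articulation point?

No

Deleting 5 leaves 1 component (was 1) (its neighbors 0, 2 remain connected to each other), so 5 is not a cut vertex.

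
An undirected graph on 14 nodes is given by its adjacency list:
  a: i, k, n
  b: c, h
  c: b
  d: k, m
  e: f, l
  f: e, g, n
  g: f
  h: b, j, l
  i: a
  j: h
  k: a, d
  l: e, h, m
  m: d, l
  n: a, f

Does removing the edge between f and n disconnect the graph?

No

After removing f-n, the path f-e-l-m-d-k-a-n still connects them, so the edge is not a bridge.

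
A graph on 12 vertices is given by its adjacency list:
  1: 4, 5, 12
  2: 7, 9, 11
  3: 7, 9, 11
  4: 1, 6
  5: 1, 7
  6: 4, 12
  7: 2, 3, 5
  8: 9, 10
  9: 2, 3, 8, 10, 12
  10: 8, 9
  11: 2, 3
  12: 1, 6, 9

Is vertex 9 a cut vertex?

Yes

Deleting 9 raises the number of components from 1 to 2, so 9 is a cut vertex.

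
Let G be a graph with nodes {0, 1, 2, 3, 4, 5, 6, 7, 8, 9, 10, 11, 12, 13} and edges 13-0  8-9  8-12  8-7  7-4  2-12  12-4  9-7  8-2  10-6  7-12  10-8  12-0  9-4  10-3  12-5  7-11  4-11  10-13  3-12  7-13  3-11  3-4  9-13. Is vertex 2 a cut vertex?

Deleting 2 leaves 2 components (was 2), so 2 is not a cut vertex.

No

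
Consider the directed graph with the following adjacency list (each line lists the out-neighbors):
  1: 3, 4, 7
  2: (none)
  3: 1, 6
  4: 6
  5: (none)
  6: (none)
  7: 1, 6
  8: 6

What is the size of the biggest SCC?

3

{1, 3, 7} are all mutually reachable — one SCC of size 3.
{8} is an SCC by itself.
{5} is an SCC by itself.
{2} is an SCC by itself.
{4} is an SCC by itself.
(and 1 more singleton SCC)
The largest has 3 vertices.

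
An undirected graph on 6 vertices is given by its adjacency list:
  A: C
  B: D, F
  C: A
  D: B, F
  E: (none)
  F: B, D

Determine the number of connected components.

3

E is isolated — a component by itself.
Starting from A we can reach A, C. That is one component of size 2.
Starting from B we can reach B, D, F. That is one component of size 3.
Total: 3 components.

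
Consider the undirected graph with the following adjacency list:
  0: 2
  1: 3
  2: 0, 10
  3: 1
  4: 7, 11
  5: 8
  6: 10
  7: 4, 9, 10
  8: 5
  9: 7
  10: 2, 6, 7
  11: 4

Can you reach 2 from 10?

Yes

From 10 we can reach 0, 2, 4, 6, 7, 9, 10, 11, which includes 2.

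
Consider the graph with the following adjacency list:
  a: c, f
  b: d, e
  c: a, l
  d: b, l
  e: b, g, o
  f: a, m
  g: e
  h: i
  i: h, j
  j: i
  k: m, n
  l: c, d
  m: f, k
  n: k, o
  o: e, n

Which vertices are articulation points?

e, i

Removing e increases the component count from 2 to 3, so e is a cut vertex.
Removing i increases the component count from 2 to 3, so i is a cut vertex.
By contrast removing c leaves 2 components; it is not a cut vertex. No other vertex is a cut vertex either.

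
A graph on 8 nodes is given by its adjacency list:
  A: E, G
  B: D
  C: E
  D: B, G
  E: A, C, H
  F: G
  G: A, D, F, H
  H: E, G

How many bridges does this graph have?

4

The edges on the cycle E-A-G-H-E are not bridges since each lies on that cycle.
But removing G-D disconnects G from D; removing G-F disconnects G from F; removing D-B disconnects D from B; removing E-C disconnects E from C — these are bridges.
That makes 4 bridges.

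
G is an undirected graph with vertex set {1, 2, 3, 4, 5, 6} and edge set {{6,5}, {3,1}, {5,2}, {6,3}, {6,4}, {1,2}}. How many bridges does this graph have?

The edges on the cycle 6-3-1-2-5-6 are not bridges since each lies on that cycle.
But removing 6-4 disconnects 6 from 4 — this is a bridge.

1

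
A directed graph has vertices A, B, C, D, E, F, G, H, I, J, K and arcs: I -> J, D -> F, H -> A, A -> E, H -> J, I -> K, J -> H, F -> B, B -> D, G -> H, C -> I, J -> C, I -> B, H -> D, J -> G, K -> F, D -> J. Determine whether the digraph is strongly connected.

No

There is no directed path from A to J, so the graph is not strongly connected.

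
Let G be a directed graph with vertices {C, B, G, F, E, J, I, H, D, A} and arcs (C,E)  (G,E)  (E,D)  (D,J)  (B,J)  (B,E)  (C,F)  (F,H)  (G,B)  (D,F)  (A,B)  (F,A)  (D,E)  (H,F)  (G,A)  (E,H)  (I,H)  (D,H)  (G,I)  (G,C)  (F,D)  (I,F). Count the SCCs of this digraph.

{A, B, D, E, F, H} are all mutually reachable — one SCC of size 6.
{G} is an SCC by itself.
{J} is an SCC by itself.
{I} is an SCC by itself.
{C} is an SCC by itself.
That gives 5 strongly connected components.

5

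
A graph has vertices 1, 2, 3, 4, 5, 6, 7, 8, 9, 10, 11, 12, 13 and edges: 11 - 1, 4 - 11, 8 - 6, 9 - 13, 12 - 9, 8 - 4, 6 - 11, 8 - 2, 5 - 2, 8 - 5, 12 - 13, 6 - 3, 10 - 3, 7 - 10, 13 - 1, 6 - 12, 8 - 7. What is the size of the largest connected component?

Starting from 1 we can reach 1, 2, 3, 4, 5, 6, 7, 8, 9, 10, 11, 12, 13. That is one component of size 13.
The largest has 13 vertices.

13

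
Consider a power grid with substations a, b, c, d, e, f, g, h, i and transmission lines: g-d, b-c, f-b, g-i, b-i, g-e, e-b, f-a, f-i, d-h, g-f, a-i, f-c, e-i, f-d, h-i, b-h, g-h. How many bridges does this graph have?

The edges on the cycle g-f-d-h-b-e-g are not bridges since each lies on that cycle.
Every edge lies on some cycle, so there are no bridges.

0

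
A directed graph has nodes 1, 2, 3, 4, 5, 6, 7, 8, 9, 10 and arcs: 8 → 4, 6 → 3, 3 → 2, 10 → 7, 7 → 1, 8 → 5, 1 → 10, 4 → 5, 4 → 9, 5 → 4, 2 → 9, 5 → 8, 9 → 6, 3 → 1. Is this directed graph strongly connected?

No

There is no directed path from 9 to 4, so the graph is not strongly connected.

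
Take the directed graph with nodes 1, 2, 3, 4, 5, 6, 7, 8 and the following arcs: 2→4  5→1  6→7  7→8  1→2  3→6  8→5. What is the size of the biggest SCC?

{4} is an SCC by itself.
{1} is an SCC by itself.
{7} is an SCC by itself.
{6} is an SCC by itself.
{8} is an SCC by itself.
(and 3 more singleton SCCs)
The largest has 1 vertex.

1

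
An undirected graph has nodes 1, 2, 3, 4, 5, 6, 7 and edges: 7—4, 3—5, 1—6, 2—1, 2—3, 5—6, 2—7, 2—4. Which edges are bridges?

none

The edges on the cycle 2-7-4-2 are not bridges since each lies on that cycle.
Every edge lies on some cycle, so there are no bridges.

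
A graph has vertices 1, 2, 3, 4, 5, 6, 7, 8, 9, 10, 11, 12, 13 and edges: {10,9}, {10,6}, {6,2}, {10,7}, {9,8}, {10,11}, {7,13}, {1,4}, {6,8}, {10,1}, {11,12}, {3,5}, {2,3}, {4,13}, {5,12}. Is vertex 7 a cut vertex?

Deleting 7 leaves 1 component (was 1) (its neighbors 10, 13 remain connected to each other), so 7 is not a cut vertex.

No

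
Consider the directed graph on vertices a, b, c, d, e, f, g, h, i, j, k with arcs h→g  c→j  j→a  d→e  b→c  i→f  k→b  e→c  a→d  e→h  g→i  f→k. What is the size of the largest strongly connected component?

11

{a, b, c, d, e, f, g, h, i, j, k} are all mutually reachable — one SCC of size 11.
The largest has 11 vertices.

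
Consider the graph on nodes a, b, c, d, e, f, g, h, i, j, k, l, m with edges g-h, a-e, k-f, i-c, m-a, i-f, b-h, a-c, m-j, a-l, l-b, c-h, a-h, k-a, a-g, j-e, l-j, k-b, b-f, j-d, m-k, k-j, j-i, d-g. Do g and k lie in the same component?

Yes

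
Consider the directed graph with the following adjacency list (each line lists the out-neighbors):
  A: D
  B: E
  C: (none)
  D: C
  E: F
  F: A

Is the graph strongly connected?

No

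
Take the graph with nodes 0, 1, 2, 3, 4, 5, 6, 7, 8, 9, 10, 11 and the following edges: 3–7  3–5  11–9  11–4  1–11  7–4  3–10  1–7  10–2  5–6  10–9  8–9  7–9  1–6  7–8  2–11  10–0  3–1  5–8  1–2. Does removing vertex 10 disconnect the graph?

Deleting 10 raises the number of components from 1 to 2, so 10 is a cut vertex.

Yes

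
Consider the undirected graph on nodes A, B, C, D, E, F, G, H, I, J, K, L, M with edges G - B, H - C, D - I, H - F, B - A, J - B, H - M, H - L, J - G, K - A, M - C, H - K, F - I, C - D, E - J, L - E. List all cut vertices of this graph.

Removing H increases the component count from 1 to 2, so H is a cut vertex.
By contrast removing F leaves 1 component; it is not a cut vertex. No other vertex is a cut vertex either.

H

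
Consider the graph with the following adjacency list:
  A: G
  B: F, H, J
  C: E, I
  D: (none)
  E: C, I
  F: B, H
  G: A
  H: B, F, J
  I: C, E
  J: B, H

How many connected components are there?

4

D is isolated — a component by itself.
Starting from A we can reach A, G. That is one component of size 2.
Starting from C we can reach C, E, I. That is one component of size 3.
Starting from B we can reach B, F, H, J. That is one component of size 4.
Total: 4 components.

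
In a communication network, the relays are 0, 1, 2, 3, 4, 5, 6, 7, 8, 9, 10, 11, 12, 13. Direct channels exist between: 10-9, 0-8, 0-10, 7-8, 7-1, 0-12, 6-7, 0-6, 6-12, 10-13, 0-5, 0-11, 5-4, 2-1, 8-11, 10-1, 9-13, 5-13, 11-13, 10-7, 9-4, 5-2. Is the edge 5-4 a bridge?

After removing 5-4, the path 5-13-9-4 still connects them, so the edge is not a bridge.

No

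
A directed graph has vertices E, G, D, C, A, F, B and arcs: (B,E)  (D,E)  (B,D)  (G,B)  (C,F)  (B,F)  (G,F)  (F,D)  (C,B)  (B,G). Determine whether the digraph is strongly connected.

There is no directed path from F to B, so the graph is not strongly connected.

No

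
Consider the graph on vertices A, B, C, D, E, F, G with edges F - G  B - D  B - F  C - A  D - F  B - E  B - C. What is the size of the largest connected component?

7

Starting from A we can reach A, B, C, D, E, F, G. That is one component of size 7.
The largest has 7 vertices.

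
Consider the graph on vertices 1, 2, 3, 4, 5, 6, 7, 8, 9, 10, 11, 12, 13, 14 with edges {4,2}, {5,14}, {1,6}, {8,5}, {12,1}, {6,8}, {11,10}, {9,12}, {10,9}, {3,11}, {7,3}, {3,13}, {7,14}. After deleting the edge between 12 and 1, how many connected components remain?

2

12 and 1 are still connected via 12-9-10-11-3-7-14-5-8-6-1, so the component count stays at 2.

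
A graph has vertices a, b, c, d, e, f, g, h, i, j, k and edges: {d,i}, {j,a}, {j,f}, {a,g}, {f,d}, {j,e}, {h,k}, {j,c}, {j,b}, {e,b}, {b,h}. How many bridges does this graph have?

The edges on the cycle j-e-b-j are not bridges since each lies on that cycle.
But removing b–h disconnects b from h; removing k–h disconnects k from h; removing j–f disconnects j from f; removing j–a disconnects j from a — these are bridges.
In total 8 edges are bridges.

8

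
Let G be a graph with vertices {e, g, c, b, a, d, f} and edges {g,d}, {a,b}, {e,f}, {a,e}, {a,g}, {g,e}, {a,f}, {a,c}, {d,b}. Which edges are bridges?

a-c

The edges on the cycle a-g-d-b-a are not bridges since each lies on that cycle.
But removing c-a disconnects c from a — this is a bridge.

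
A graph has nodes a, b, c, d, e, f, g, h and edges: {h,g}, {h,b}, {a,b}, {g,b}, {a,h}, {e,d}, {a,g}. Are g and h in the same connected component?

Yes

From g we can reach a, b, g, h, which includes h.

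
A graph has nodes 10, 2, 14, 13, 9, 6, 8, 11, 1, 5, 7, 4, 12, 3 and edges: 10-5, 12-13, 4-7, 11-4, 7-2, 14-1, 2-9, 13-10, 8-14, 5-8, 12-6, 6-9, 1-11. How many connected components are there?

3 is isolated — a component by itself.
Starting from 1 we can reach 1, 2, 4, 5, 6, 7, 8, 9, 10, 11, 12, 13, 14. That is one component of size 13.
Total: 2 components.

2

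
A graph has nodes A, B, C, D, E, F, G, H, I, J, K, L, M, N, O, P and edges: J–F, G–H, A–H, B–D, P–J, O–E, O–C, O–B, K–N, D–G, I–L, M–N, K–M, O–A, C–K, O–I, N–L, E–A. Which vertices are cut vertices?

J, O

Removing J increases the component count from 2 to 3, so J is a cut vertex.
Removing O increases the component count from 2 to 3, so O is a cut vertex.
By contrast removing L leaves 2 components; it is not a cut vertex. No other vertex is a cut vertex either.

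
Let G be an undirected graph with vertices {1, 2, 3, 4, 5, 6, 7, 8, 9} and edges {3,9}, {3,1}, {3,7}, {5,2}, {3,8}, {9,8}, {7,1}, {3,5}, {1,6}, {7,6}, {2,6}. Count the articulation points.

1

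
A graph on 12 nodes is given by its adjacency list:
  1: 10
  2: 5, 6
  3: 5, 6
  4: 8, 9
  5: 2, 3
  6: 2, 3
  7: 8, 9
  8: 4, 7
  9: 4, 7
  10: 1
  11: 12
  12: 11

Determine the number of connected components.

4

Starting from 11 we can reach 11, 12. That is one component of size 2.
Starting from 1 we can reach 1, 10. That is one component of size 2.
Starting from 4 we can reach 4, 7, 8, 9. That is one component of size 4.
Starting from 2 we can reach 2, 3, 5, 6. That is one component of size 4.
Total: 4 components.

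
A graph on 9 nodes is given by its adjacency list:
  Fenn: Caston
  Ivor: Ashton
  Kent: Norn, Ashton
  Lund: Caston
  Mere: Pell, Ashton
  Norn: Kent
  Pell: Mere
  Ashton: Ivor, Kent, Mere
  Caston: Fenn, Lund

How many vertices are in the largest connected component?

Starting from Fenn we can reach Fenn, Lund, Caston. That is one component of size 3.
Starting from Ivor we can reach Ivor, Kent, Mere, Norn, Pell, Ashton. That is one component of size 6.
The largest has 6 vertices.

6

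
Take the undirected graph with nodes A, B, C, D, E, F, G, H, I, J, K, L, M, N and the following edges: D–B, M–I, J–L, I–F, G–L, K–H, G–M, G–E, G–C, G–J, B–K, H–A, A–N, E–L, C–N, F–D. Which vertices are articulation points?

G

Removing G increases the component count from 1 to 2, so G is a cut vertex.
By contrast removing C leaves 1 component; it is not a cut vertex. No other vertex is a cut vertex either.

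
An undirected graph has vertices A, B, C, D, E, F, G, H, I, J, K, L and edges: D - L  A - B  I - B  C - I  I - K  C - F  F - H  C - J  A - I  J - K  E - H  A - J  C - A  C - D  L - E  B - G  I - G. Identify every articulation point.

C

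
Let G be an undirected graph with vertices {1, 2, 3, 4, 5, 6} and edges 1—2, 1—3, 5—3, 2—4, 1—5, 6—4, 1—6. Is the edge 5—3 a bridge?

After removing 5—3, the path 5-1-3 still connects them, so the edge is not a bridge.

No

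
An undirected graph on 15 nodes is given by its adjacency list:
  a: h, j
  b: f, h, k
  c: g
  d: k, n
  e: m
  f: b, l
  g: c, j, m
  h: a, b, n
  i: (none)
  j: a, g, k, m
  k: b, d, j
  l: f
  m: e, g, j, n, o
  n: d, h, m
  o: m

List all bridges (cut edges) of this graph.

The edges on the cycle j-k-b-h-a-j are not bridges since each lies on that cycle.
But removing l-f disconnects l from f; removing m-o disconnects m from o; removing m-e disconnects m from e; removing c-g disconnects c from g — these are bridges.
In total 5 edges are bridges.

b-f, c-g, e-m, f-l, m-o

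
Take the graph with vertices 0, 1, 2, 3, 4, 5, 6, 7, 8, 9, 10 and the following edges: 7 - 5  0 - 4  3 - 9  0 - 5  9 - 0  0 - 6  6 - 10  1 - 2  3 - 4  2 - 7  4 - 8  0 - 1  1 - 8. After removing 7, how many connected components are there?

With 7 gone, the remaining components are: {0, 1, 2, 3, 4, 5, 6, 8, 9, 10}.
That is 1 component.

1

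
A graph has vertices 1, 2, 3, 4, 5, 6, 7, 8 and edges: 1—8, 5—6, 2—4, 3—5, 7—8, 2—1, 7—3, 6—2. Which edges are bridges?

The edges on the cycle 7-3-5-6-2-1-8-7 are not bridges since each lies on that cycle.
But removing 2—4 disconnects 2 from 4 — this is a bridge.

2-4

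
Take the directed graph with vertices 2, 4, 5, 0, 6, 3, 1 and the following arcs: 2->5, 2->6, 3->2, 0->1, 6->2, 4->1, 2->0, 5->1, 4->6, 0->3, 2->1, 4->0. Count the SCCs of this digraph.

{0, 2, 3, 6} are all mutually reachable — one SCC of size 4.
{4} is an SCC by itself.
{1} is an SCC by itself.
{5} is an SCC by itself.
That gives 4 strongly connected components.

4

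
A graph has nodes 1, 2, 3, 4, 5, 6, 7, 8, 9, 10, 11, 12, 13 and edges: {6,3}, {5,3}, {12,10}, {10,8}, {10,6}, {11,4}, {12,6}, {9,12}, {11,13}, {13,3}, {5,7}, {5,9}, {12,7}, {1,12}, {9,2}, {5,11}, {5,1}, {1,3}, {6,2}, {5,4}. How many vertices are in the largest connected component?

Starting from 1 we can reach 1, 2, 3, 4, 5, 6, 7, 8, 9, 10, 11, 12, 13. That is one component of size 13.
The largest has 13 vertices.

13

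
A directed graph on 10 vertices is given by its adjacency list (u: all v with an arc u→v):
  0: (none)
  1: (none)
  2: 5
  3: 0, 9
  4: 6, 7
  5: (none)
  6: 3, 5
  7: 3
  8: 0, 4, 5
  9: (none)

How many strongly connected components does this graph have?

{9} is an SCC by itself.
{8} is an SCC by itself.
{7} is an SCC by itself.
{0} is an SCC by itself.
{3} is an SCC by itself.
(and 5 more singleton SCCs)
That gives 10 strongly connected components.

10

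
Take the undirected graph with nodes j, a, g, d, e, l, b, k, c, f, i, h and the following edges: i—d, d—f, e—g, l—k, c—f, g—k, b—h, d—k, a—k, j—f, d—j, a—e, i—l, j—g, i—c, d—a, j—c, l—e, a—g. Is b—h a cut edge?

Removing b—h leaves no path between b and h: the component count goes from 2 to 3. So it is a bridge.

Yes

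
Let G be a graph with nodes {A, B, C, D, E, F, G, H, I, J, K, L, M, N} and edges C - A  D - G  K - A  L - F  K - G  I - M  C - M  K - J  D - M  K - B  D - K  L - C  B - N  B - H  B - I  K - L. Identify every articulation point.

B, K, L

Removing B increases the component count from 2 to 4, so B is a cut vertex.
Removing K increases the component count from 2 to 3, so K is a cut vertex.
Removing L increases the component count from 2 to 3, so L is a cut vertex.
By contrast removing J leaves 2 components; it is not a cut vertex. No other vertex is a cut vertex either.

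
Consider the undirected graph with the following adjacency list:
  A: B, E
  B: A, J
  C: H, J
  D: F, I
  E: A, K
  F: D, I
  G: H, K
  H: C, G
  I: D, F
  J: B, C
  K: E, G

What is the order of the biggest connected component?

8

Starting from D we can reach D, F, I. That is one component of size 3.
Starting from A we can reach A, B, C, E, G, H, J, K. That is one component of size 8.
The largest has 8 vertices.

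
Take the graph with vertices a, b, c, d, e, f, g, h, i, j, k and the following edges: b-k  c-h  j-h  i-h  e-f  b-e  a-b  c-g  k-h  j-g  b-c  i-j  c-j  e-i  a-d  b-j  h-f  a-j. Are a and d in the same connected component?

Yes

From a we can reach a, b, c, d, e, f, g, h, i, j, k, which includes d.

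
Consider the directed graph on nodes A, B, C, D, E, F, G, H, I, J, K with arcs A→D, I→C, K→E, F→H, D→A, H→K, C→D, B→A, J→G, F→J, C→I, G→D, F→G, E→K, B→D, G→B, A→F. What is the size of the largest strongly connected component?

{A, B, D, F, G, J} are all mutually reachable — one SCC of size 6.
{C, I} are all mutually reachable — one SCC of size 2.
{E, K} are all mutually reachable — one SCC of size 2.
{H} is an SCC by itself.
The largest has 6 vertices.

6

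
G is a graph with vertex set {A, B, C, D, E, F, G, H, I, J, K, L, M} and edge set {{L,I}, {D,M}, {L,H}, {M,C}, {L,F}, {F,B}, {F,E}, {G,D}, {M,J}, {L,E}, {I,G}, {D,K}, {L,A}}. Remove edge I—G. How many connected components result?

2

Before removal there is 1 component.
I—G is a bridge — removing it separates I's side from G's side.
After removal: 2 components.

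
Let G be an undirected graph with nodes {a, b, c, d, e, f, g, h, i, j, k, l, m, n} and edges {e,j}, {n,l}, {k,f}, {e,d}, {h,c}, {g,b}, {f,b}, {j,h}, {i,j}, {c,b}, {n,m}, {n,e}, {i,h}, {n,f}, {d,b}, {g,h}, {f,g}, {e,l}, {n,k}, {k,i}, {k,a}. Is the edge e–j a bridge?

No

After removing e–j, the path e-n-k-i-j still connects them, so the edge is not a bridge.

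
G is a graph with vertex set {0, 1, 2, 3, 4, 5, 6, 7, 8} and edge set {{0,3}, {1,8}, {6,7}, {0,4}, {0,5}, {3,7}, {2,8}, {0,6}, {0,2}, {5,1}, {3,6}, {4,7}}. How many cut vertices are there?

1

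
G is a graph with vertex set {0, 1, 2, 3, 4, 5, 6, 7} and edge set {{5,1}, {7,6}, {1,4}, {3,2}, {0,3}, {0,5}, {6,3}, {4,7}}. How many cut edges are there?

The edges on the cycle 0-5-1-4-7-6-3-0 are not bridges since each lies on that cycle.
But removing 3 - 2 disconnects 3 from 2 — this is a bridge.

1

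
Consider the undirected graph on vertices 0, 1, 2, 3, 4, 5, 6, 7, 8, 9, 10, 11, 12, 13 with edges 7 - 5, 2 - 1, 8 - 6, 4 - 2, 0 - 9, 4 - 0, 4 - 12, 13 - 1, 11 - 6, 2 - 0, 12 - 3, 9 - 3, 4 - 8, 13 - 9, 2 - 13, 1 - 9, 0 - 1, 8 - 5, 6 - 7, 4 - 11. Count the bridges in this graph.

The edges on the cycle 2-13-1-2 are not bridges since each lies on that cycle.
Every edge lies on some cycle, so there are no bridges.

0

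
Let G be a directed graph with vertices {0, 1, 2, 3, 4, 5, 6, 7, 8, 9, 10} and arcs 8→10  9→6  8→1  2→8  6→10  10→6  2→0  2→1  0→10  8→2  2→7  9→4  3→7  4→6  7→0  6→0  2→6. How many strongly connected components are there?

8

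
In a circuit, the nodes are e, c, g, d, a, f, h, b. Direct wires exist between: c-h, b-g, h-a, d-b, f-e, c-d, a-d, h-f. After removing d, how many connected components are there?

2

With d gone, the remaining components are: {b, g}; {a, c, e, f, h}.
That is 2 components.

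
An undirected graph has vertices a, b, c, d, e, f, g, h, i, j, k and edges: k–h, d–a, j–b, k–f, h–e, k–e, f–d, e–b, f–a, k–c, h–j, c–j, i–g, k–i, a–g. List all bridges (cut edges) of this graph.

The edges on the cycle f-d-a-f are not bridges since each lies on that cycle.
Every edge lies on some cycle, so there are no bridges.

none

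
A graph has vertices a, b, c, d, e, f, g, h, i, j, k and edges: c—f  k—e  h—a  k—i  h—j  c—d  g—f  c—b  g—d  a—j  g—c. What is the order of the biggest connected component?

Starting from a we can reach a, h, j. That is one component of size 3.
Starting from e we can reach e, i, k. That is one component of size 3.
Starting from b we can reach b, c, d, f, g. That is one component of size 5.
The largest has 5 vertices.

5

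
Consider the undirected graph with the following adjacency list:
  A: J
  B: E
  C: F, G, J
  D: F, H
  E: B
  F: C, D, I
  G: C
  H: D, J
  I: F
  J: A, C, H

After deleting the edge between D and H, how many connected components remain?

D and H are still connected via D-F-C-J-H, so the component count stays at 2.

2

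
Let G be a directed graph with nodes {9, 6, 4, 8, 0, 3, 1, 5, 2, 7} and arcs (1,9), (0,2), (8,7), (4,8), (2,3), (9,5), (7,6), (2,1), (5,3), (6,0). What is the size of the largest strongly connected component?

1

{6} is an SCC by itself.
{9} is an SCC by itself.
{8} is an SCC by itself.
{5} is an SCC by itself.
{7} is an SCC by itself.
(and 5 more singleton SCCs)
The largest has 1 vertex.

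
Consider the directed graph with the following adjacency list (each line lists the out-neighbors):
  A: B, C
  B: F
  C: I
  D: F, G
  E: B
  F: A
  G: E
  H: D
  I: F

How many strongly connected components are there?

{A, B, C, F, I} are all mutually reachable — one SCC of size 5.
{H} is an SCC by itself.
{E} is an SCC by itself.
{D} is an SCC by itself.
{G} is an SCC by itself.
That gives 5 strongly connected components.

5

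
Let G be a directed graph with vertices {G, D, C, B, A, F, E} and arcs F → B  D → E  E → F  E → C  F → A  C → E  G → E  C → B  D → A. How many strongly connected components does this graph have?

{C, E} are all mutually reachable — one SCC of size 2.
{D} is an SCC by itself.
{B} is an SCC by itself.
{A} is an SCC by itself.
{G} is an SCC by itself.
(and 1 more singleton SCC)
That gives 6 strongly connected components.

6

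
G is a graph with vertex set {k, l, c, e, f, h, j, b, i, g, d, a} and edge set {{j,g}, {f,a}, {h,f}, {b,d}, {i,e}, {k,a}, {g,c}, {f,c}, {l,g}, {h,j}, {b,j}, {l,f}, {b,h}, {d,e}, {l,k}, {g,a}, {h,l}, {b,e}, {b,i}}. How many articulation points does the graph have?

1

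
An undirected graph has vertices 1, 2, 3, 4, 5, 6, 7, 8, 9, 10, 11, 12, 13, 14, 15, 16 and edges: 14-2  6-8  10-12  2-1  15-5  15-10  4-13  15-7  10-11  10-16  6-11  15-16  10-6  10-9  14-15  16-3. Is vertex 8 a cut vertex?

Deleting 8 leaves 2 components (was 2), so 8 is not a cut vertex.

No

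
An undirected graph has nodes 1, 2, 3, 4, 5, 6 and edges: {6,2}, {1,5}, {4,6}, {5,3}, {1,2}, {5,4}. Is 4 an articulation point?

No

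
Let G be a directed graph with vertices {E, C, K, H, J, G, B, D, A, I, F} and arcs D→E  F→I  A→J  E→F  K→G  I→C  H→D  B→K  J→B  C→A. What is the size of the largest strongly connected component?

{E} is an SCC by itself.
{I} is an SCC by itself.
{J} is an SCC by itself.
{G} is an SCC by itself.
{K} is an SCC by itself.
(and 6 more singleton SCCs)
The largest has 1 vertex.

1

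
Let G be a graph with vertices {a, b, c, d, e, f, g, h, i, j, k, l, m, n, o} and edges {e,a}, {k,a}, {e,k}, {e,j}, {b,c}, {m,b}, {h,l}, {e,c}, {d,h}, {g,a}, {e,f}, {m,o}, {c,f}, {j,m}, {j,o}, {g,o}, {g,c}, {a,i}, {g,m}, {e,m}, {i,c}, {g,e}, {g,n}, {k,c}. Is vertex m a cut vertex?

Deleting m leaves 2 components (was 2), so m is not a cut vertex.

No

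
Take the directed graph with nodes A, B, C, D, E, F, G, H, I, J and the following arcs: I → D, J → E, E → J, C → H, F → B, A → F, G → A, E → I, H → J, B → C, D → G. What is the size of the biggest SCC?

{A, B, C, D, E, F, G, H, I, J} are all mutually reachable — one SCC of size 10.
The largest has 10 vertices.

10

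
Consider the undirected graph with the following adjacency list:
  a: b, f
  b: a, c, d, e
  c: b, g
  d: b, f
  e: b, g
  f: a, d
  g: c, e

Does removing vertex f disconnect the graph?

Deleting f leaves 1 component (was 1) (its neighbors a, d remain connected to each other), so f is not a cut vertex.

No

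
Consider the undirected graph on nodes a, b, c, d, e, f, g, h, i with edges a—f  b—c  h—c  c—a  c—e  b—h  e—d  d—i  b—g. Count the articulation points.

Removing a increases the component count from 1 to 2, so a is a cut vertex.
Removing b increases the component count from 1 to 2, so b is a cut vertex.
Removing c increases the component count from 1 to 3, so c is a cut vertex.
Likewise d, e are cut vertices.
By contrast removing i leaves 1 component; it is not a cut vertex. No other vertex is a cut vertex either.

5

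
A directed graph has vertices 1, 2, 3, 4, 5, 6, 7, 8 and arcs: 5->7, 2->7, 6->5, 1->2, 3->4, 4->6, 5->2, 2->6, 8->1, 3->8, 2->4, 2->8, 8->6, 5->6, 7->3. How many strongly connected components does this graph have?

{1, 2, 3, 4, 5, 6, 7, 8} are all mutually reachable — one SCC of size 8.
That gives 1 strongly connected component.

1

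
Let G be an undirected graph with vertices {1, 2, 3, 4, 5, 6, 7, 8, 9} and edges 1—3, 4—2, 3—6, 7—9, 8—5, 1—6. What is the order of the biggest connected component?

3

Starting from 7 we can reach 7, 9. That is one component of size 2.
Starting from 5 we can reach 5, 8. That is one component of size 2.
Starting from 2 we can reach 2, 4. That is one component of size 2.
Starting from 1 we can reach 1, 3, 6. That is one component of size 3.
The largest has 3 vertices.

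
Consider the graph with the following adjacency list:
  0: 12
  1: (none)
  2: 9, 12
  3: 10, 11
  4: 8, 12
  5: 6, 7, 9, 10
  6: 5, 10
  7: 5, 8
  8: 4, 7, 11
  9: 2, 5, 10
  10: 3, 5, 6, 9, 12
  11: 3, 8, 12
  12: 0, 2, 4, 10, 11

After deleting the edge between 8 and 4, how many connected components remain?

2

8 and 4 are still connected via 8-11-12-4, so the component count stays at 2.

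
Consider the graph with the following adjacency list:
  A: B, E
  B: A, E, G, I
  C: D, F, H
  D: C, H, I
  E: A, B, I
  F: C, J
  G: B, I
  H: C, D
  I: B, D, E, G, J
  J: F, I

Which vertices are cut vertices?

I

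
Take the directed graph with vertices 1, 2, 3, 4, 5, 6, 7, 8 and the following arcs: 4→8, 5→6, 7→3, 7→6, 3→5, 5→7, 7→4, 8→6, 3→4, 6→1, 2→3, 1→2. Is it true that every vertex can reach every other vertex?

Yes

From 6 we can reach every vertex (1, 2, 3, 4, 5, 6, 7, 8), and every vertex can reach 6 (1, 2, 3, 4, 5, 6, 7, 8). So the whole graph is one strongly connected component.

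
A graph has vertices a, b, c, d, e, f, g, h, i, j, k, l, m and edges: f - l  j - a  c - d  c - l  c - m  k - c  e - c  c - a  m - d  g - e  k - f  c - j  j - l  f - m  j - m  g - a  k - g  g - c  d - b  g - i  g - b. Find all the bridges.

The edges on the cycle g-e-c-g are not bridges since each lies on that cycle.
But removing g - i disconnects g from i — this is a bridge.

g-i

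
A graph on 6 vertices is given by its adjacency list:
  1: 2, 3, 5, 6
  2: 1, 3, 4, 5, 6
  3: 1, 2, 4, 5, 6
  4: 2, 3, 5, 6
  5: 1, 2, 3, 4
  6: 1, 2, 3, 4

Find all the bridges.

The edges on the cycle 6-2-5-3-4-6 are not bridges since each lies on that cycle.
Every edge lies on some cycle, so there are no bridges.

none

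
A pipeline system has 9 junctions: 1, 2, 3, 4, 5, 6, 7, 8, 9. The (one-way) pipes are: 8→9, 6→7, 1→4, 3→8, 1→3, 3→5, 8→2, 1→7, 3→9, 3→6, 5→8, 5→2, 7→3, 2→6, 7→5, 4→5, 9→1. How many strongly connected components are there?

{1, 2, 3, 4, 5, 6, 7, 8, 9} are all mutually reachable — one SCC of size 9.
That gives 1 strongly connected component.

1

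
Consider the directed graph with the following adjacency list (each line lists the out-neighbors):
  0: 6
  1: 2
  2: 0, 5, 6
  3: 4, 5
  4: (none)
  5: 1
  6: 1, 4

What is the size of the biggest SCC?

{0, 1, 2, 5, 6} are all mutually reachable — one SCC of size 5.
{4} is an SCC by itself.
{3} is an SCC by itself.
The largest has 5 vertices.

5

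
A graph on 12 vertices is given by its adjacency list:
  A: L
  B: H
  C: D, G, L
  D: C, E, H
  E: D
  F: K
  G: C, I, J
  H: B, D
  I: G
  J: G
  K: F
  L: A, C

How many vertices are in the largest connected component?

Starting from F we can reach F, K. That is one component of size 2.
Starting from A we can reach A, B, C, D, E, G, H, I, J, L. That is one component of size 10.
The largest has 10 vertices.

10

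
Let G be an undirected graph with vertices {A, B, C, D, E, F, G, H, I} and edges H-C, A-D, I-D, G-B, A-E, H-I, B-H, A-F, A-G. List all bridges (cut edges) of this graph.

The edges on the cycle A-G-B-H-I-D-A are not bridges since each lies on that cycle.
But removing H-C disconnects H from C; removing A-F disconnects A from F; removing A-E disconnects A from E — these are bridges.

A-E, A-F, C-H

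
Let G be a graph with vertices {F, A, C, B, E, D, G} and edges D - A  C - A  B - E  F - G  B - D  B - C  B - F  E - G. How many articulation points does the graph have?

1

Removing B increases the component count from 1 to 2, so B is a cut vertex.
By contrast removing G leaves 1 component; it is not a cut vertex. No other vertex is a cut vertex either.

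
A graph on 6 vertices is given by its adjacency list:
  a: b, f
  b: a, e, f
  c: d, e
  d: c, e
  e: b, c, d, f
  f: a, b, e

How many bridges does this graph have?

0

The edges on the cycle e-d-c-e are not bridges since each lies on that cycle.
Every edge lies on some cycle, so there are no bridges.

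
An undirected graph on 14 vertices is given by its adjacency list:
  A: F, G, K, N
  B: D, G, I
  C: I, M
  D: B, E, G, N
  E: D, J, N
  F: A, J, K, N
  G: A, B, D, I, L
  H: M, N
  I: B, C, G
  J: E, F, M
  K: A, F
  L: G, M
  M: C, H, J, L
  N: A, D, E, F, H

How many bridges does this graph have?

0

The edges on the cycle A-F-J-M-C-I-G-A are not bridges since each lies on that cycle.
Every edge lies on some cycle, so there are no bridges.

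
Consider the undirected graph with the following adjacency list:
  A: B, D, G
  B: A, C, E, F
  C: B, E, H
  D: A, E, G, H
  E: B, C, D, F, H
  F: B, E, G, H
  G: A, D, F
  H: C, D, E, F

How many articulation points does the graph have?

Removing D, for instance, still leaves 1 component. No single vertex removal increases the component count — the graph has no articulation points.

0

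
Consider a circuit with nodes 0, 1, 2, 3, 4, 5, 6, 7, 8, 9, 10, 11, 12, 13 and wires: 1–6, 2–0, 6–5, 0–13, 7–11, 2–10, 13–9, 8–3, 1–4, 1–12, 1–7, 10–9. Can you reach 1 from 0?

No

The component containing 0 is {0, 2, 9, 10, 13}, and 1 is not in it.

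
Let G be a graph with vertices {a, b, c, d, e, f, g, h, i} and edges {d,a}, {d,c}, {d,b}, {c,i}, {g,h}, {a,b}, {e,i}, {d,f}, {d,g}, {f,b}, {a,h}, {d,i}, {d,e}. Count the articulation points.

1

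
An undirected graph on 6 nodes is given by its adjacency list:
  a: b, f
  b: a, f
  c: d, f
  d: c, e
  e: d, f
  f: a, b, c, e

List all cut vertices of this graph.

Removing f increases the component count from 1 to 2, so f is a cut vertex.
By contrast removing c leaves 1 component; it is not a cut vertex. No other vertex is a cut vertex either.

f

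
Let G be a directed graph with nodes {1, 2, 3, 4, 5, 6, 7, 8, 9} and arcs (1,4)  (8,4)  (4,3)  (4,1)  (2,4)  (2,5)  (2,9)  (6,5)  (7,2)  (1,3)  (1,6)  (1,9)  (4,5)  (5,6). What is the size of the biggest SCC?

{5, 6} are all mutually reachable — one SCC of size 2.
{1, 4} are all mutually reachable — one SCC of size 2.
{3} is an SCC by itself.
{9} is an SCC by itself.
{2} is an SCC by itself.
(and 2 more singleton SCCs)
The largest has 2 vertices.

2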